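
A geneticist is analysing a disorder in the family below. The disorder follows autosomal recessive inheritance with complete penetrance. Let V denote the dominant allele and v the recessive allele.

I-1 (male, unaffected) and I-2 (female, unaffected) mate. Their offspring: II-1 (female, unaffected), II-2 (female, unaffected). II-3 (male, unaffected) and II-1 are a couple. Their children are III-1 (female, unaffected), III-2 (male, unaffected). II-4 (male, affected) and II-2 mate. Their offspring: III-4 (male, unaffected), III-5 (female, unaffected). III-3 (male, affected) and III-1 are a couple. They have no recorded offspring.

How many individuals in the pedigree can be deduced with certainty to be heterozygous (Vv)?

Obligate heterozygotes: III-4 is unaffected so carries V and received v from II-4 (vv), so III-4 is Vv; III-5 is unaffected so carries V and received v from II-4 (vv), so III-5 is Vv.
Every other individual is either homozygous by phenotype or has at least one consistent homozygous assignment, so the count is 2.

2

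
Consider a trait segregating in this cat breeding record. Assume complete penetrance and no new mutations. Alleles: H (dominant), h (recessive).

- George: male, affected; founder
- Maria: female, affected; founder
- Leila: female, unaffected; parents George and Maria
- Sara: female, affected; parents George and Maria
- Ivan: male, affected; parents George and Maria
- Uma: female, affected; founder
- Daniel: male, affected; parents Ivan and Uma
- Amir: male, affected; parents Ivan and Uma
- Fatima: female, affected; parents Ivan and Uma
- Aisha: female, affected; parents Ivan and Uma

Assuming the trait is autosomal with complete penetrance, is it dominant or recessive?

George and Maria are both affected yet have an unaffected child Leila. Under a recessive model two affected parents are homozygous and every child would be affected, so the trait cannot be recessive.

dominant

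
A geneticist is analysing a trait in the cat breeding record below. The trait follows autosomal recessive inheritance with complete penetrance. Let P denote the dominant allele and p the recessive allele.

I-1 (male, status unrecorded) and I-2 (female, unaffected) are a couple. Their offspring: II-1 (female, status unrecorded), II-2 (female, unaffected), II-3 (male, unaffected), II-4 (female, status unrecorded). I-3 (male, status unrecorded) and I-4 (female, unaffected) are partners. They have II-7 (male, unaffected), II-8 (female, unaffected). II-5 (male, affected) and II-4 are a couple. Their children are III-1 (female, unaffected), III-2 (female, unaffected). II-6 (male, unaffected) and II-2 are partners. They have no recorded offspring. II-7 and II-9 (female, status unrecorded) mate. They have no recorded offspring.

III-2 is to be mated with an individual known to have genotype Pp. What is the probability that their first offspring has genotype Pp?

1/2

III-2 is unaffected so carries P and received p from II-5 (pp), so III-2 is Pp.
The cross gives 1/4 PP : 1/2 Pp : 1/4 pp, so P(offspring has genotype Pp) = 1/2.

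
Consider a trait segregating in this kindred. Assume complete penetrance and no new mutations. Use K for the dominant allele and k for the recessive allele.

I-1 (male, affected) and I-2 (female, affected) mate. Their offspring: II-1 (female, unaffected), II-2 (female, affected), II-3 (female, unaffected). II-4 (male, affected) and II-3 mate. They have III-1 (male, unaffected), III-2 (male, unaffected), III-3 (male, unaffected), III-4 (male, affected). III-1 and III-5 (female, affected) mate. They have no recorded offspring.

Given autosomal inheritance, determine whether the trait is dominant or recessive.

I-1 and I-2 are both affected yet have an unaffected child II-1. Under a recessive model two affected parents are homozygous and every child would be affected, so the trait cannot be recessive.

dominant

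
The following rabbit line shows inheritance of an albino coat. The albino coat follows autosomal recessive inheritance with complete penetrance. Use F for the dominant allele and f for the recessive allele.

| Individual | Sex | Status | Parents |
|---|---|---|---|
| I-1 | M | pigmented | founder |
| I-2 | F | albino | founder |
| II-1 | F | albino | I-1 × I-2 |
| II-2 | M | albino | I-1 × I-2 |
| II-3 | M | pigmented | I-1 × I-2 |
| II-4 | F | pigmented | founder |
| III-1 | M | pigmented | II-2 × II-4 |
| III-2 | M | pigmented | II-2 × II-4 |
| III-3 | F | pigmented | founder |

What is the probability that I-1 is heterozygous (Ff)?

1

I-1 is pigmented so carries F and passed f to II-1 (ff), so I-1 is Ff, giving P(Ff) = 1.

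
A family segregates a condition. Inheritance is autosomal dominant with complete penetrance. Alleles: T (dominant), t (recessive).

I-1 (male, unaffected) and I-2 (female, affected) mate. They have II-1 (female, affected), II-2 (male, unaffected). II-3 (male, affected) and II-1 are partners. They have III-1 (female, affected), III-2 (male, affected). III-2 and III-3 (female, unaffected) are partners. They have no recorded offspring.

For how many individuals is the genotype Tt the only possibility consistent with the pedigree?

Obligate heterozygotes: I-2 is affected so carries T and passed t to II-2 (tt), so I-2 is Tt; II-1 is affected so carries T and received t from I-1 (tt), so II-1 is Tt.
Every other individual is either homozygous by phenotype or has at least one consistent homozygous assignment, so the count is 2.

2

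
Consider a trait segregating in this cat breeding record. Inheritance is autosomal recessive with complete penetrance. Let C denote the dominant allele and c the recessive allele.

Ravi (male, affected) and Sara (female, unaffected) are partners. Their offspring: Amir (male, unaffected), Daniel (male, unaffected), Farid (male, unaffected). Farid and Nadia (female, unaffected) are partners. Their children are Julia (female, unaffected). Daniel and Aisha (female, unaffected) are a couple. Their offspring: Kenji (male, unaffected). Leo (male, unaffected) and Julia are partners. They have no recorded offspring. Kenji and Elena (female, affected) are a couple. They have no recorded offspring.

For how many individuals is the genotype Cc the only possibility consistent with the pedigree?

Obligate heterozygotes: Amir is unaffected so carries C and received c from Ravi (cc), so Amir is Cc; Daniel is unaffected so carries C and received c from Ravi (cc), so Daniel is Cc; Farid is unaffected so carries C and received c from Ravi (cc), so Farid is Cc.
Every other individual is either homozygous by phenotype or has at least one consistent homozygous assignment, so the count is 3.

3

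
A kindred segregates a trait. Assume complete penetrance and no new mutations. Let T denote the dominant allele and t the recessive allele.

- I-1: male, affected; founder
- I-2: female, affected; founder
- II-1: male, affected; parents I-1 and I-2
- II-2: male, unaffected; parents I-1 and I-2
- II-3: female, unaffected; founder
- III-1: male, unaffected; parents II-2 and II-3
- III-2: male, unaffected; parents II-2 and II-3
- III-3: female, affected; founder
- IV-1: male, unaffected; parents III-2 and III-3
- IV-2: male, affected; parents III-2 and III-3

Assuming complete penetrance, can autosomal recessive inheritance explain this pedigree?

No

Under autosomal recessive, II-2 (unaffected, male) cannot arise from I-1 (affected) × I-2 (affected).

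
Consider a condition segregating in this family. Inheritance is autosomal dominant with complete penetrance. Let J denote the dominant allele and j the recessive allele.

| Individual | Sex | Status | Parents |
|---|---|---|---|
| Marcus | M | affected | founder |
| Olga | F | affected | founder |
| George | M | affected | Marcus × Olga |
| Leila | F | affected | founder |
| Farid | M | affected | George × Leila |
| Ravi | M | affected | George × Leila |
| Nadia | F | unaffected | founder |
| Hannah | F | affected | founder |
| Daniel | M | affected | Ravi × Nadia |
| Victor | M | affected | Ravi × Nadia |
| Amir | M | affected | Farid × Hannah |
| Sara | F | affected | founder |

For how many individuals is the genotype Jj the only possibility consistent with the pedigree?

Obligate heterozygotes: Daniel is affected so carries J and received j from Nadia (jj), so Daniel is Jj; Victor is affected so carries J and received j from Nadia (jj), so Victor is Jj.
Every other individual is either homozygous by phenotype or has at least one consistent homozygous assignment, so the count is 2.

2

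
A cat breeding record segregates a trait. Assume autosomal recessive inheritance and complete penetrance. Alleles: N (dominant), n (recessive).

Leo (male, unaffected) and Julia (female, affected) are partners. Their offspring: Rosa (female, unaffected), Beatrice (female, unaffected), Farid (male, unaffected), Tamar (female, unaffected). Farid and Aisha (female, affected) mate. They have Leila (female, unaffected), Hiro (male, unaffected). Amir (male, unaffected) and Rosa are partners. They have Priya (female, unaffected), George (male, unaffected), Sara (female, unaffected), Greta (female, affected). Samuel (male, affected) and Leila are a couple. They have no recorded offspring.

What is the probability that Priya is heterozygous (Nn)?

Amir is unaffected so carries N and passed n to Greta (nn), so Amir is Nn.
Rosa is unaffected so carries N and received n from Julia (nn), so Rosa is Nn.
Their cross gives offspring ratios 1/4 NN : 1/2 Nn : 1/4 nn. Conditioning on Priya being unaffected, P(Nn) = 1/2 / 3/4 = 2/3.

2/3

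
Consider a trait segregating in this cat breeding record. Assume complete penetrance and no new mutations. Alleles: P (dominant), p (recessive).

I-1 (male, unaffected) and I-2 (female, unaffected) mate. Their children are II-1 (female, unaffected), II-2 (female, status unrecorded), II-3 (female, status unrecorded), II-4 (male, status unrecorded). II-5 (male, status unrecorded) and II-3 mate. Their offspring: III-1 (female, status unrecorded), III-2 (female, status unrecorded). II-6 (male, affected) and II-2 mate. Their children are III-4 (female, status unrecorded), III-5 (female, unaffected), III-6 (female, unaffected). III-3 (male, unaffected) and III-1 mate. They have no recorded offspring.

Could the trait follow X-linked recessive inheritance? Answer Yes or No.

A consistent assignment under X-linked recessive exists: I-1 X^P Y, I-2 X^P X^P, II-1 X^P X^P, II-2 X^P X^P, II-3 X^P X^P, II-4 X^P Y, II-5 X^P Y, II-6 X^p Y, III-1 X^P X^P, III-2 X^P X^P, III-3 X^P Y, III-4 X^P X^p, III-5 X^P X^p, III-6 X^P X^p.
In this assignment every recorded phenotype matches its genotype and every non-founder's genotype is obtainable from its parents' genotypes, so the pedigree is consistent.

Yes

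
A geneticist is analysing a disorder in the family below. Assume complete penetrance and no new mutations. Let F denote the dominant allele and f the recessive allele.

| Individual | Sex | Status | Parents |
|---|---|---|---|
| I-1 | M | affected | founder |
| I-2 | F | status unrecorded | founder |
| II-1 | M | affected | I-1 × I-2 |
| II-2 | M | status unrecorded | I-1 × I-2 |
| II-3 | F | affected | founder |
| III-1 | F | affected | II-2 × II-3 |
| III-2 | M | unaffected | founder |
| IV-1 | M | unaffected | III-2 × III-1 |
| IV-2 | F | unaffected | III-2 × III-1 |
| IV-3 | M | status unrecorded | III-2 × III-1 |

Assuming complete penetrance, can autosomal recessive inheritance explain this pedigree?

A consistent assignment under autosomal recessive exists: I-1 ff, I-2 Ff, II-1 ff, II-2 Ff, II-3 ff, III-1 ff, III-2 FF, IV-1 Ff, IV-2 Ff, IV-3 Ff.
In this assignment every recorded phenotype matches its genotype and every non-founder's genotype is obtainable from its parents' genotypes, so the pedigree is consistent.

Yes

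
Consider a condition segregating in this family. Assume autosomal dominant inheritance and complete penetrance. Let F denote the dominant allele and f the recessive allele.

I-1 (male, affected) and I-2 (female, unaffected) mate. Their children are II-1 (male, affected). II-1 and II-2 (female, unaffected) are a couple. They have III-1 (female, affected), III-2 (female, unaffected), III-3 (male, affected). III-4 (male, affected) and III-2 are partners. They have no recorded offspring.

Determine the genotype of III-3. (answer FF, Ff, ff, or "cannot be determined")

From phenotype alone, III-3 is FF or Ff.
III-3 is affected so carries F and received f from II-2 (ff), so III-3 is Ff.

Ff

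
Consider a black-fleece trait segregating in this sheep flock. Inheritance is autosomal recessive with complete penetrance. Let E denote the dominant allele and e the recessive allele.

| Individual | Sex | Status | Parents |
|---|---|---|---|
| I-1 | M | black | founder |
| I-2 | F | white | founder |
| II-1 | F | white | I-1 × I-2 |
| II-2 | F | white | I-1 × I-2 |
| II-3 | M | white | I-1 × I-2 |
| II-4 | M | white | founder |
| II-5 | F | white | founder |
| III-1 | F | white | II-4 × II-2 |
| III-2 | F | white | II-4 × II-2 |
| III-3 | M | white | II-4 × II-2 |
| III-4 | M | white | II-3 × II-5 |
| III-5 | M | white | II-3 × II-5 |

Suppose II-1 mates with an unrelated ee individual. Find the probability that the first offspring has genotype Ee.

1/2

II-1 is white so carries E and received e from I-1 (ee), so II-1 is Ee.
The cross gives 1/2 Ee : 1/2 ee, so P(offspring has genotype Ee) = 1/2.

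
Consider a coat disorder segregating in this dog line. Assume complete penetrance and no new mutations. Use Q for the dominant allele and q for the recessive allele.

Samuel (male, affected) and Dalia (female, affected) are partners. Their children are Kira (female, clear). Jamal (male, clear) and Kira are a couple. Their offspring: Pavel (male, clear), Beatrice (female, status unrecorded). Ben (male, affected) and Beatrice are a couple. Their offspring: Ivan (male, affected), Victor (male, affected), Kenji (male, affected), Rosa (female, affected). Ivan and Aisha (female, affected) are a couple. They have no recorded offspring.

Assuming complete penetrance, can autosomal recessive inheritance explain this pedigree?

No

Under autosomal recessive, Kira (clear, female) cannot arise from Samuel (affected) × Dalia (affected).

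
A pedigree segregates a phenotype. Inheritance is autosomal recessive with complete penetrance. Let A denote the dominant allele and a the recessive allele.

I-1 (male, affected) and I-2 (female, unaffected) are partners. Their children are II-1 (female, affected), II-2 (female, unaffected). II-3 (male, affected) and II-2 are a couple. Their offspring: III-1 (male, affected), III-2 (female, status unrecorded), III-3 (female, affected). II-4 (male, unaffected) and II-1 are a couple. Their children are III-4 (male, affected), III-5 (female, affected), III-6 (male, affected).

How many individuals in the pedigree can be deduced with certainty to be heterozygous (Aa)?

3

Obligate heterozygotes: I-2 is unaffected so carries A and passed a to II-1 (aa), so I-2 is Aa; II-2 is unaffected so carries A and received a from I-1 (aa), so II-2 is Aa; II-4 is unaffected so carries A and passed a to III-4 (aa), so II-4 is Aa.
Every other individual is either homozygous by phenotype or has at least one consistent homozygous assignment, so the count is 3.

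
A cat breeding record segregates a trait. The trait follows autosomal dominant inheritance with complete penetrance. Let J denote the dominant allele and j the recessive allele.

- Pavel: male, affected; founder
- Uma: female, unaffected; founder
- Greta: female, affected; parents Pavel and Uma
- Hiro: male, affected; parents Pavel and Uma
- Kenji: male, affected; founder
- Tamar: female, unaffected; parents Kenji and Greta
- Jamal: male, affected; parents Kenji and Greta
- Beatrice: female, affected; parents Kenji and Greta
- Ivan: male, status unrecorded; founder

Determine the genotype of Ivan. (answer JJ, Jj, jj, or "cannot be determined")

Ivan's phenotype is unrecorded, and no parent or child forces a single allele at both positions; consistent genotype assignments exist with Ivan as JJ or Jj or jj.

cannot be determined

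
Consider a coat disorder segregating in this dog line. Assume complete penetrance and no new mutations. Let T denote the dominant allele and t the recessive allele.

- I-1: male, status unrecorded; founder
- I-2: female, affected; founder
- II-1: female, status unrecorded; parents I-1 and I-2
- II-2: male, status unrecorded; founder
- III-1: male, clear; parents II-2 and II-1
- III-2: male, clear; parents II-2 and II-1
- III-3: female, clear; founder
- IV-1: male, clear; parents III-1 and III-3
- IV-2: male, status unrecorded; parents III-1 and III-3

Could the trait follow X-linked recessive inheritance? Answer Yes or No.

Yes

A consistent assignment under X-linked recessive exists: I-1 X^T Y, I-2 X^t X^t, II-1 X^T X^t, II-2 X^T Y, III-1 X^T Y, III-2 X^T Y, III-3 X^T X^T, IV-1 X^T Y, IV-2 X^T Y.
In this assignment every recorded phenotype matches its genotype and every non-founder's genotype is obtainable from its parents' genotypes, so the pedigree is consistent.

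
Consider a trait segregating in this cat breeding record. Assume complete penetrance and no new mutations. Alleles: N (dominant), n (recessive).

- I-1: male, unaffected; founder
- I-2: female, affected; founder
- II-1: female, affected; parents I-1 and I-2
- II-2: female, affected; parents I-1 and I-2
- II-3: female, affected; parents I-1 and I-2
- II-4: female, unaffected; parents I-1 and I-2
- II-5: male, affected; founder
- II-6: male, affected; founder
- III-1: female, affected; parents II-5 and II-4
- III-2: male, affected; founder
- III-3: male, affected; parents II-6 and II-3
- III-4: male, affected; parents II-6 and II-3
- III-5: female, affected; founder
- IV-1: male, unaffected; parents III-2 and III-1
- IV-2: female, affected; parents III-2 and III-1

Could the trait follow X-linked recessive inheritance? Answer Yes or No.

No

Under X-linked recessive, II-1 (affected, female) cannot arise from I-1 (unaffected) × I-2 (affected).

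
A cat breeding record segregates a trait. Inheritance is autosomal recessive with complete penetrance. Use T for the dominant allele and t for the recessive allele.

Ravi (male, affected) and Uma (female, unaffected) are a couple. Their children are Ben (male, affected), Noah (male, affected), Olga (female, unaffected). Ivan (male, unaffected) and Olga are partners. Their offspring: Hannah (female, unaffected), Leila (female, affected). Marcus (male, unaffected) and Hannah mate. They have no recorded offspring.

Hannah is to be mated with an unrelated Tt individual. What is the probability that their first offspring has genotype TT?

1/3

Ivan is unaffected so carries T and passed t to Leila (tt), so Ivan is Tt.
Olga is unaffected so carries T and received t from Ravi (tt), so Olga is Tt.
Hannah is an unaffected offspring of Ivan (Tt) × Olga (Tt), whose cross gives 1/4 TT : 1/2 Tt : 1/4 tt; conditioning on being unaffected, Hannah is TT with probability 1/3, Tt with probability 2/3.
Summing over parental genotype combinations, P(offspring has genotype TT) = 1/3·1/2 + 2/3·1/4 = 1/3.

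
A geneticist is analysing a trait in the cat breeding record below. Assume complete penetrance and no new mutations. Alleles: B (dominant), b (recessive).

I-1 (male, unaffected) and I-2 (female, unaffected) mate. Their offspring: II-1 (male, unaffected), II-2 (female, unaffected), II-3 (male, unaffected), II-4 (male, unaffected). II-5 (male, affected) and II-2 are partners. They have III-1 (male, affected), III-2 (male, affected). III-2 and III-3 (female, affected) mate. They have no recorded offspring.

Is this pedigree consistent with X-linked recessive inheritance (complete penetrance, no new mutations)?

A consistent assignment under X-linked recessive exists: I-1 X^B Y, I-2 X^B X^b, II-1 X^B Y, II-2 X^B X^b, II-3 X^B Y, II-4 X^B Y, II-5 X^b Y, III-1 X^b Y, III-2 X^b Y, III-3 X^b X^b.
In this assignment every recorded phenotype matches its genotype and every non-founder's genotype is obtainable from its parents' genotypes, so the pedigree is consistent.

Yes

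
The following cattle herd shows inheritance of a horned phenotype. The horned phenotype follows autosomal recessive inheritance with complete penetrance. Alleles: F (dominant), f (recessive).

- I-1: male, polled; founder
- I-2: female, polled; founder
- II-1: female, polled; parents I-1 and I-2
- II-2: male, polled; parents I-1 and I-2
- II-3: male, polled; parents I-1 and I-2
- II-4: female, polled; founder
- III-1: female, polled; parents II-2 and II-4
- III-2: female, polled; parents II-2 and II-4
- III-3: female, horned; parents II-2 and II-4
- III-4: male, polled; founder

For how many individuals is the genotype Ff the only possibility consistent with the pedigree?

2

Obligate heterozygotes: II-2 is polled so carries F and passed f to III-3 (ff), so II-2 is Ff; II-4 is polled so carries F and passed f to III-3 (ff), so II-4 is Ff.
Every other individual is either homozygous by phenotype or has at least one consistent homozygous assignment, so the count is 2.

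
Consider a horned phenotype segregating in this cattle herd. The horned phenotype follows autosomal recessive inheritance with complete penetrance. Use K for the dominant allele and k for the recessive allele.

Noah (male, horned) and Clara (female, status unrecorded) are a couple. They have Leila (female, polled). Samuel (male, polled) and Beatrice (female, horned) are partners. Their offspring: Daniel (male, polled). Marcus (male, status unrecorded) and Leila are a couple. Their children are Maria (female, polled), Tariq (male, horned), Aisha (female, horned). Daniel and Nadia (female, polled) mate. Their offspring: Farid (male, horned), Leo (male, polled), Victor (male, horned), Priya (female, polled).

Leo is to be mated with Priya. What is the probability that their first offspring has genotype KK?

Daniel is polled so carries K and received k from Beatrice (kk), so Daniel is Kk.
Nadia is polled so carries K and passed k to Farid (kk), so Nadia is Kk.
Leo is a polled offspring of Daniel (Kk) × Nadia (Kk), whose cross gives 1/4 KK : 1/2 Kk : 1/4 kk; conditioning on being polled, Leo is KK with probability 1/3, Kk with probability 2/3.
Priya is a polled offspring of Daniel (Kk) × Nadia (Kk), whose cross gives 1/4 KK : 1/2 Kk : 1/4 kk; conditioning on being polled, Priya is KK with probability 1/3, Kk with probability 2/3.
Summing over parental genotype combinations, P(offspring has genotype KK) = 1/9·1 + 2/9·1/2 + 2/9·1/2 + 4/9·1/4 = 4/9.

4/9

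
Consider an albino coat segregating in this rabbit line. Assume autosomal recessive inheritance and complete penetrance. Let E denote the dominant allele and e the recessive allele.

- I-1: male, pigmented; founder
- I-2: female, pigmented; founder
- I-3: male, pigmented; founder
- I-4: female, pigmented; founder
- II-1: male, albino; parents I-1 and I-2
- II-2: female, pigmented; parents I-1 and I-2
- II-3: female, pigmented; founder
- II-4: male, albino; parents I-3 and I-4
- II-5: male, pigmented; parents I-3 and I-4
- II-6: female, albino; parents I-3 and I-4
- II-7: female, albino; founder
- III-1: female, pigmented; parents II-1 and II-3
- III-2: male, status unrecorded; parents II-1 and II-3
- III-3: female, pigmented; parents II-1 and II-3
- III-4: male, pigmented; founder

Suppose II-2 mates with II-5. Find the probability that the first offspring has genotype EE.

I-1 is pigmented so carries E and passed e to II-1 (ee), so I-1 is Ee.
I-2 is pigmented so carries E and passed e to II-1 (ee), so I-2 is Ee.
II-2 is a pigmented offspring of I-1 (Ee) × I-2 (Ee), whose cross gives 1/4 EE : 1/2 Ee : 1/4 ee; conditioning on being pigmented, II-2 is EE with probability 1/3, Ee with probability 2/3.
I-3 is pigmented so carries E and passed e to II-4 (ee), so I-3 is Ee.
I-4 is pigmented so carries E and passed e to II-4 (ee), so I-4 is Ee.
II-5 is a pigmented offspring of I-3 (Ee) × I-4 (Ee), whose cross gives 1/4 EE : 1/2 Ee : 1/4 ee; conditioning on being pigmented, II-5 is EE with probability 1/3, Ee with probability 2/3.
Summing over parental genotype combinations, P(offspring has genotype EE) = 1/9·1 + 2/9·1/2 + 2/9·1/2 + 4/9·1/4 = 4/9.

4/9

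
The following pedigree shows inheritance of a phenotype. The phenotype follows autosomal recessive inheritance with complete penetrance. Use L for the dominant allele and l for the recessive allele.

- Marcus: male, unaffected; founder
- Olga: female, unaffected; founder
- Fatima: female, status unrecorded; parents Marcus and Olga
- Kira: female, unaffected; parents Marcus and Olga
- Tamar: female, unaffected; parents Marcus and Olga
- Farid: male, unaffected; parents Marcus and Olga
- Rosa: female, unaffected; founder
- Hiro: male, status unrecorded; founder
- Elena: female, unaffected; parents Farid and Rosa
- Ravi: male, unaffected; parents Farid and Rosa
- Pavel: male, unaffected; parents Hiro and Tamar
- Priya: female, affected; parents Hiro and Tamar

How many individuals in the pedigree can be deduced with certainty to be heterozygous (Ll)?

Obligate heterozygotes: Tamar is unaffected so carries L and passed l to Priya (ll), so Tamar is Ll.
Every other individual is either homozygous by phenotype or has at least one consistent homozygous assignment, so the count is 1.

1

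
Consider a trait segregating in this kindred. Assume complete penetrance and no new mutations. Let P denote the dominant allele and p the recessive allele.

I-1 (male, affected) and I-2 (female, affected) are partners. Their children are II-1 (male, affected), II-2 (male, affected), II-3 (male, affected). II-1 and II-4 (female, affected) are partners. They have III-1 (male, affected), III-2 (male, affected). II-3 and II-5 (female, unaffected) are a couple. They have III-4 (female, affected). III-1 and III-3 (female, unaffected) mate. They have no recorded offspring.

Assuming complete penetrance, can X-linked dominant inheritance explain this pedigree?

A consistent assignment under X-linked dominant exists: I-1 X^P Y, I-2 X^P X^P, II-1 X^P Y, II-2 X^P Y, II-3 X^P Y, II-4 X^P X^P, II-5 X^p X^p, III-1 X^P Y, III-2 X^P Y, III-3 X^p X^p, III-4 X^P X^p.
In this assignment every recorded phenotype matches its genotype and every non-founder's genotype is obtainable from its parents' genotypes, so the pedigree is consistent.

Yes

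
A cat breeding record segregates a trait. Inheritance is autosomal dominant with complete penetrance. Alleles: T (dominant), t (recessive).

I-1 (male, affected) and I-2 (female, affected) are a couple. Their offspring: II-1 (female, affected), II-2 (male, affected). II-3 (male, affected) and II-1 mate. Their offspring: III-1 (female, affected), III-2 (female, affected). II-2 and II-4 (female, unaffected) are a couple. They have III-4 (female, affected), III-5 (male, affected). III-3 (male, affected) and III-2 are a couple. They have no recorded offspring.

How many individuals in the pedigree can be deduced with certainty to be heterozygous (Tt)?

Obligate heterozygotes: III-4 is affected so carries T and received t from II-4 (tt), so III-4 is Tt; III-5 is affected so carries T and received t from II-4 (tt), so III-5 is Tt.
Every other individual is either homozygous by phenotype or has at least one consistent homozygous assignment, so the count is 2.

2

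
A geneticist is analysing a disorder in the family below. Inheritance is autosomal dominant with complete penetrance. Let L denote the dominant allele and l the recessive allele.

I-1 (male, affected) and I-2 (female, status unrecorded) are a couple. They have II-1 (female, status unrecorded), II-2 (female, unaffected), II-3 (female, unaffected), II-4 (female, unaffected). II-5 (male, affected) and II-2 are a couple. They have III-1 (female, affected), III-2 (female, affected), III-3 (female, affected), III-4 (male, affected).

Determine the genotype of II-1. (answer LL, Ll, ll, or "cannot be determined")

cannot be determined

II-1's phenotype is unrecorded, and no parent or child forces a single allele at both positions; consistent genotype assignments exist with II-1 as LL or Ll or ll.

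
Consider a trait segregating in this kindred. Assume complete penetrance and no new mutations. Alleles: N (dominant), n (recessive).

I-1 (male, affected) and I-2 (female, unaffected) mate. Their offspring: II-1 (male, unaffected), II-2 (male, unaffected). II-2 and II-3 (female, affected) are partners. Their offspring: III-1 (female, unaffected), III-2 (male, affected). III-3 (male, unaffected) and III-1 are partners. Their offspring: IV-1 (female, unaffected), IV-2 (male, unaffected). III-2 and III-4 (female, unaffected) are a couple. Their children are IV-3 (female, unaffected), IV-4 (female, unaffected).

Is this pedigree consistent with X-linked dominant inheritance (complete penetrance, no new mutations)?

Under X-linked dominant, IV-3 (unaffected, female) cannot arise from III-2 (affected) × III-4 (unaffected).

No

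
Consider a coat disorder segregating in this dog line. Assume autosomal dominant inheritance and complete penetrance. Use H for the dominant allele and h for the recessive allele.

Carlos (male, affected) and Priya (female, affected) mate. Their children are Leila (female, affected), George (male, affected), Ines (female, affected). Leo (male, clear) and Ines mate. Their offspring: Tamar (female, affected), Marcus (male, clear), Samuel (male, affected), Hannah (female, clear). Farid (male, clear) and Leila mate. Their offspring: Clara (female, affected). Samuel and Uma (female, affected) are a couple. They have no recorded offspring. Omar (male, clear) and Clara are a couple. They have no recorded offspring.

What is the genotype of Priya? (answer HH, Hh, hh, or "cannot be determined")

Priya's phenotype allows HH or Hh, and no parent or child forces a single allele at both positions; consistent genotype assignments exist with Priya as HH or Hh.

cannot be determined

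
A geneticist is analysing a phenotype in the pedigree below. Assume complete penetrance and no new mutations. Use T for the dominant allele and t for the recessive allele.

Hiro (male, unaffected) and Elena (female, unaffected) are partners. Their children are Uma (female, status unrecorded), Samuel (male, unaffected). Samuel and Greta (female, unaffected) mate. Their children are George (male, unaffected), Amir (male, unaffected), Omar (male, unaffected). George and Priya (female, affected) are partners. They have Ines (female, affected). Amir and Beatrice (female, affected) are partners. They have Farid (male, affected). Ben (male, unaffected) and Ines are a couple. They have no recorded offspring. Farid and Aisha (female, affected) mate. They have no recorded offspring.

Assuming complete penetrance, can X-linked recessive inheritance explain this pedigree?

Under X-linked recessive, Ines (affected, female) cannot arise from George (unaffected) × Priya (affected).

No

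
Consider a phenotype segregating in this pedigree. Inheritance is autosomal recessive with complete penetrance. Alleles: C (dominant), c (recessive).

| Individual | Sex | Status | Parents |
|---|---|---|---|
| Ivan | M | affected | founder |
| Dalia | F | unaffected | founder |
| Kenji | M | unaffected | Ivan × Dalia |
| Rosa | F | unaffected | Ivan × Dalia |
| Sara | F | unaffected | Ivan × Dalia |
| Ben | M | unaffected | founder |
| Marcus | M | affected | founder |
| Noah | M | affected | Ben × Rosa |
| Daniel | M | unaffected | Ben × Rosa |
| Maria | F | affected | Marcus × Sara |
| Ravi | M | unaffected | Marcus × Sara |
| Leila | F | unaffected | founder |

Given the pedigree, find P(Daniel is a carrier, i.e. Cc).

Ben is unaffected so carries C and passed c to Noah (cc), so Ben is Cc.
Rosa is unaffected so carries C and received c from Ivan (cc), so Rosa is Cc.
Their cross gives offspring ratios 1/4 CC : 1/2 Cc : 1/4 cc. Conditioning on Daniel being unaffected, P(Cc) = 1/2 / 3/4 = 2/3.

2/3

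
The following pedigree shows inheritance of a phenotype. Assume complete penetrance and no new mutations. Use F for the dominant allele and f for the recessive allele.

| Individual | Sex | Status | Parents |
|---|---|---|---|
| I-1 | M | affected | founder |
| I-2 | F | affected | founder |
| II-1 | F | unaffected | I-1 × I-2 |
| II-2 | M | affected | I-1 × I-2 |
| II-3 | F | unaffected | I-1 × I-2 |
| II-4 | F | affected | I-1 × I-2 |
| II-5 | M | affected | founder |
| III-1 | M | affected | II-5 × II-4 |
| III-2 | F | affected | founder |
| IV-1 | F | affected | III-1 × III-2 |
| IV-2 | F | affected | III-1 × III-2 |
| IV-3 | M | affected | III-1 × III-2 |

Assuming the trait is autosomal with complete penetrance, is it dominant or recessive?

I-1 and I-2 are both affected yet have an unaffected child II-1. Under a recessive model two affected parents are homozygous and every child would be affected, so the trait cannot be recessive.

dominant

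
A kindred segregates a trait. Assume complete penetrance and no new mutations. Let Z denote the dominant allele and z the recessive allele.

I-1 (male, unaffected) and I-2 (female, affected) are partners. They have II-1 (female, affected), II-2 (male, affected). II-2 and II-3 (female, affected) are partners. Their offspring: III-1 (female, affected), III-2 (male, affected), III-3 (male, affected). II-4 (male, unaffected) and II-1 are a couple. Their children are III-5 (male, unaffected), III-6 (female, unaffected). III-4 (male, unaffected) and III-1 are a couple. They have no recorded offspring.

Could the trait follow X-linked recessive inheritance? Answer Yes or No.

No

Under X-linked recessive, II-1 (affected, female) cannot arise from I-1 (unaffected) × I-2 (affected).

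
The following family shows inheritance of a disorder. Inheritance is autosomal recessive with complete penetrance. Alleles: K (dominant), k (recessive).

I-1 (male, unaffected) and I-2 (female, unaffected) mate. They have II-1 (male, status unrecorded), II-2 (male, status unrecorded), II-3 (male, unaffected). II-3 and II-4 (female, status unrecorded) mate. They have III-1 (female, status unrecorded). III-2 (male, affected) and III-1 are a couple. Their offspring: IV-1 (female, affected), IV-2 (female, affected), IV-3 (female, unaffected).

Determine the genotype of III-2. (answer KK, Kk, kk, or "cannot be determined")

III-2 is affected, so III-2 is kk.

kk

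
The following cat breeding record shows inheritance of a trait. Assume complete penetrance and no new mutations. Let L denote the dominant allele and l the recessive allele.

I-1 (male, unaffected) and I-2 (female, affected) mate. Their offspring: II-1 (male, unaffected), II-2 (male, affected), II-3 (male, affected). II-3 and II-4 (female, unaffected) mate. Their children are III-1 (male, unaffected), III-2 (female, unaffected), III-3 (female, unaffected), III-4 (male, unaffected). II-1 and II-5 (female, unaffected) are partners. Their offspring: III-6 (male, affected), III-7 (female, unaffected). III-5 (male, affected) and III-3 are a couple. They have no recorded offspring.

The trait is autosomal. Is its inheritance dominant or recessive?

II-1 and II-5 are both unaffected yet have an affected child III-6. Under dominance, an affected child requires at least one affected parent, so the trait cannot be dominant.

recessive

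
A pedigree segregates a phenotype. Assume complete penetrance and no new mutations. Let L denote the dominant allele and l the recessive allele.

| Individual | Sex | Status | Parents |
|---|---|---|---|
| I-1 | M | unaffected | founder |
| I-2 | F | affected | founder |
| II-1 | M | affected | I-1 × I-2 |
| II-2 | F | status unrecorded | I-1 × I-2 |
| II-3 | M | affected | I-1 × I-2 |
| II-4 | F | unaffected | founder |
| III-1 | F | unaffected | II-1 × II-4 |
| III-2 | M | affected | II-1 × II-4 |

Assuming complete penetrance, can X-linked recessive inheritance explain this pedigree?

Yes

A consistent assignment under X-linked recessive exists: I-1 X^L Y, I-2 X^l X^l, II-1 X^l Y, II-2 X^L X^l, II-3 X^l Y, II-4 X^L X^l, III-1 X^L X^l, III-2 X^l Y.
In this assignment every recorded phenotype matches its genotype and every non-founder's genotype is obtainable from its parents' genotypes, so the pedigree is consistent.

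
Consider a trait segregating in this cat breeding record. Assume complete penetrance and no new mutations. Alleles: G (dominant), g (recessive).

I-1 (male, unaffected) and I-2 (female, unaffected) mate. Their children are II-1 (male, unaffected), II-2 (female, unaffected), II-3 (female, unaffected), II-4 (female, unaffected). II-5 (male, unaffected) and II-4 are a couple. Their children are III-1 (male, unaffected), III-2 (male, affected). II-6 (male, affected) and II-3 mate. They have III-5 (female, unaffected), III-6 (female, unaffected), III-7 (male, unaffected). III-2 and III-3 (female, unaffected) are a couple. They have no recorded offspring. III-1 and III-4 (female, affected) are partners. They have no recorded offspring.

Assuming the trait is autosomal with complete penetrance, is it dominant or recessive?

recessive

II-5 and II-4 are both unaffected yet have an affected child III-2. Under dominance, an affected child requires at least one affected parent, so the trait cannot be dominant.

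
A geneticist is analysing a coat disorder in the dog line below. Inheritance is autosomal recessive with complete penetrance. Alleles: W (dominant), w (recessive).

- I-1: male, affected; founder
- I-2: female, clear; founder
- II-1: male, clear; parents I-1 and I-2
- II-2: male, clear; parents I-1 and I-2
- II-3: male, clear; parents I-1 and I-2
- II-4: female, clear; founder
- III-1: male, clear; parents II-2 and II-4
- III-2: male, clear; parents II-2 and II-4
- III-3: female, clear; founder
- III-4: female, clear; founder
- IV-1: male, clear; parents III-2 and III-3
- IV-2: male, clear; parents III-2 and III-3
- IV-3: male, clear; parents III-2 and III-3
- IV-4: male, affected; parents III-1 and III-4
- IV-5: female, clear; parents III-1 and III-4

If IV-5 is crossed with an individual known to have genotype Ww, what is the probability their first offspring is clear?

5/6

III-1 is clear so carries W and passed w to IV-4 (ww), so III-1 is Ww.
III-4 is clear so carries W and passed w to IV-4 (ww), so III-4 is Ww.
IV-5 is a clear offspring of III-1 (Ww) × III-4 (Ww), whose cross gives 1/4 WW : 1/2 Ww : 1/4 ww; conditioning on being clear, IV-5 is WW with probability 1/3, Ww with probability 2/3.
Summing over parental genotype combinations, P(offspring is clear) = 1/3·1 + 2/3·3/4 = 5/6.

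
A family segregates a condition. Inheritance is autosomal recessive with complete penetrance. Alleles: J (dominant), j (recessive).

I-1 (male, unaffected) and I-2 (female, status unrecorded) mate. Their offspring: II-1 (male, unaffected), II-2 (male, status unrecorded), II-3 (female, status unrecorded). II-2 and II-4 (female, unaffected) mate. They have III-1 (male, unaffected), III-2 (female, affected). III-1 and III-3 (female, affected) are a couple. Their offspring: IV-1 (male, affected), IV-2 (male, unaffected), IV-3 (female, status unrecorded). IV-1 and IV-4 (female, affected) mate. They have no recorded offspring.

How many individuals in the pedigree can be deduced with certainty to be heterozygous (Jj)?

Obligate heterozygotes: II-4 is unaffected so carries J and passed j to III-2 (jj), so II-4 is Jj; III-1 is unaffected so carries J and passed j to IV-1 (jj), so III-1 is Jj; IV-2 is unaffected so carries J and received j from III-3 (jj), so IV-2 is Jj.
Every other individual is either homozygous by phenotype or has at least one consistent homozygous assignment, so the count is 3.

3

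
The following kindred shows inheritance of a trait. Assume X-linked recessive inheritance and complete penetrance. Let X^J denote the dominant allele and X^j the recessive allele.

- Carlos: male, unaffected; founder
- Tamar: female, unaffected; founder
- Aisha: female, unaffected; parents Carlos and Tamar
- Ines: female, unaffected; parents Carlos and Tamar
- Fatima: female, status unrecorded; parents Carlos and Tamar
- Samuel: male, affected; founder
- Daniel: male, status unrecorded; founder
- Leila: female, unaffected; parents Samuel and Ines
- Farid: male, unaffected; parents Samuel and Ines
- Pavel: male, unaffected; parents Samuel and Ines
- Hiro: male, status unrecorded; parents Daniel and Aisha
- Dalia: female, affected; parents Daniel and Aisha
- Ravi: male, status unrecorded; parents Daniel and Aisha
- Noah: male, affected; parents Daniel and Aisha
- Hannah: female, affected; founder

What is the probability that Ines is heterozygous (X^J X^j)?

Carlos is unaffected, so Carlos is X^J Y.
Tamar is unaffected so carries J and passed j to Aisha (X^J X^j, whose J came from Carlos), so Tamar is X^J X^j.
Their cross gives offspring ratios 1/2 X^J X^J : 1/2 X^J X^j. Conditioning on Ines being unaffected, P(X^J X^j) = 1/2 / 1 = 1/2 before taking Ines's own offspring into account.
Samuel is affected, so Samuel is X^j Y.
Now use Ines's offspring. Probability of each recorded status — unaffected daughter Leila: 1/2 if Ines is X^J X^j, 1 if X^J X^J; unaffected son Farid: 1/2 if Ines is X^J X^j, 1 if X^J X^J; unaffected son Pavel: 1/2 if Ines is X^J X^j, 1 if X^J X^J.
Bayes: P(X^J X^j) = 1/2·1/8 / (1/2·1/8 + 1/2·1) = 1/9.

1/9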